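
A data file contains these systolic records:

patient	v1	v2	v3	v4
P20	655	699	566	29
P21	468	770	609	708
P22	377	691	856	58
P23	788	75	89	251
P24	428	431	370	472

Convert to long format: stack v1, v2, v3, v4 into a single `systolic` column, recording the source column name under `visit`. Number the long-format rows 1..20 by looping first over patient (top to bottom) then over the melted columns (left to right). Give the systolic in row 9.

20 rows total (5 × 4). Row 9: index ⌊(9-1)/4⌋ = 2 into patient → P22; (9-1) mod 4 = 0 into the melted columns → v1.
So row 9 is (P22, v1, 377); systolic = 377.

377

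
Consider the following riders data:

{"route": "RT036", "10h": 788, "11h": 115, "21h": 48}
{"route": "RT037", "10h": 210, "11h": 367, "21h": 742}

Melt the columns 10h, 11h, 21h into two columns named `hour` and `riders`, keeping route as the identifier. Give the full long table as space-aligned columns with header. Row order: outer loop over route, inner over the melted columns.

route  hour  riders
RT036  10h   788   
RT036  11h   115   
RT036  21h   48    
RT037  10h   210   
RT037  11h   367   
RT037  21h   742   

Each (route, column) pair becomes one row: 2 × 3 = 6 rows.
For example, (RT036, 10h) → riders=788.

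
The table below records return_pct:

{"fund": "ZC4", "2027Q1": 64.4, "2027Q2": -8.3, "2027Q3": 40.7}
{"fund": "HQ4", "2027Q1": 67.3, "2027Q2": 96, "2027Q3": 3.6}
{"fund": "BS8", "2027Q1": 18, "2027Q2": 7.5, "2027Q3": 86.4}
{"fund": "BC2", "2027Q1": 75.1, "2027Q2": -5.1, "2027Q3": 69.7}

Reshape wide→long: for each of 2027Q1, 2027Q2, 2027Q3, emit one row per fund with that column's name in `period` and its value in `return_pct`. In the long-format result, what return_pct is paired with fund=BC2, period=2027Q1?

75.1

Unpivoting turns each (fund, wide-column) pair into one long row.
The wide cell at row BC2, column 2027Q1 holds 75.1, so the long row (BC2, 2027Q1) has return_pct=75.1.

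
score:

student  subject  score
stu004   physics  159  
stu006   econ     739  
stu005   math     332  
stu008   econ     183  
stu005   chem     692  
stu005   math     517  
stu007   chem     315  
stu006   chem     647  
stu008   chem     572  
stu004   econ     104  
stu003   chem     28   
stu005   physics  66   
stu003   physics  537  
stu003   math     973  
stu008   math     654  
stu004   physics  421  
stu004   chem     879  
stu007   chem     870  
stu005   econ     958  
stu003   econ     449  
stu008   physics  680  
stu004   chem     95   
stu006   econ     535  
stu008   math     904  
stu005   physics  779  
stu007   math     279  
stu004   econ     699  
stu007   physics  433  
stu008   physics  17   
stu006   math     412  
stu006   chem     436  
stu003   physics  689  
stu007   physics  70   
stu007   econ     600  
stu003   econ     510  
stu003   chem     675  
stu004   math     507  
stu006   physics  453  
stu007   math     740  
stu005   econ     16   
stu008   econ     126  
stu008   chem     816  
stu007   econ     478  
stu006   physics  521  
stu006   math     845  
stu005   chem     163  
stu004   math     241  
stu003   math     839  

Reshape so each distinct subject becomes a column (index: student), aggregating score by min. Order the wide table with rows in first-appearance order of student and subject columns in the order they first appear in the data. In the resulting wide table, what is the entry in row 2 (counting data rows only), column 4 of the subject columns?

436

With rows in first-appearance order of student, row 2 is student=stu006. subject columns in first-appearance order: physics, econ, math, chem; column 4 is chem.
Long rows with student=stu006, subject=chem: min(647, 436) = 436.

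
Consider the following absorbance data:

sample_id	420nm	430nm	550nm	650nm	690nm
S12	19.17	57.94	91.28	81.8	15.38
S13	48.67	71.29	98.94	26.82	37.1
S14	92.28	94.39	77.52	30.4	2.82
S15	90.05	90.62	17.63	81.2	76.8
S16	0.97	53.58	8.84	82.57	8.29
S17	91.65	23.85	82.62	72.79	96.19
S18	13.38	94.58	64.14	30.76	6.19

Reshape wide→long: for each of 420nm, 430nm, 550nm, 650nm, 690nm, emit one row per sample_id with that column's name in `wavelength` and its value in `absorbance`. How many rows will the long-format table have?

7 sample_id values × 5 melted columns = 35 rows.

35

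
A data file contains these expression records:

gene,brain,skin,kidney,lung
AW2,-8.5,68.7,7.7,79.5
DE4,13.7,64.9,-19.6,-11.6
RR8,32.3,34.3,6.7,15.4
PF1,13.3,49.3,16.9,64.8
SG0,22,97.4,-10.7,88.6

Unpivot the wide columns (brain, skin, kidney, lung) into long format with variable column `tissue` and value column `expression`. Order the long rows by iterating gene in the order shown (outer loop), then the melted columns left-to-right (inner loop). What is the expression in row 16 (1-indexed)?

64.8

20 rows total (5 × 4). Row 16: index ⌊(16-1)/4⌋ = 3 into gene → PF1; (16-1) mod 4 = 3 into the melted columns → lung.
So row 16 is (PF1, lung, 64.8); expression = 64.8.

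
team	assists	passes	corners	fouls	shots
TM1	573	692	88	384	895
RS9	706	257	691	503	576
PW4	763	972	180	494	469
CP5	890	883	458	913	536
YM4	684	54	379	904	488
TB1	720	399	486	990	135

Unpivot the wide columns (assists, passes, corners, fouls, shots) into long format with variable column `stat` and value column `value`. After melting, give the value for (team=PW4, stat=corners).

Unpivoting turns each (team, wide-column) pair into one long row.
The wide cell at row PW4, column corners holds 180, so the long row (PW4, corners) has value=180.

180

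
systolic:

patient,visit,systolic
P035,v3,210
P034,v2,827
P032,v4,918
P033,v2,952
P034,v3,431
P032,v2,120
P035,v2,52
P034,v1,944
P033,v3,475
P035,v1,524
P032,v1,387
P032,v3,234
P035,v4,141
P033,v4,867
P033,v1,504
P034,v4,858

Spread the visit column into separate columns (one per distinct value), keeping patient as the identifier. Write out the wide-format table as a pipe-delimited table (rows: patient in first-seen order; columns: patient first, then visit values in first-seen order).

| patient | v3 | v2 | v4 | v1 |
| P035 | 210 | 52 | 141 | 524 |
| P034 | 431 | 827 | 858 | 944 |
| P032 | 234 | 120 | 918 | 387 |
| P033 | 475 | 952 | 867 | 504 |

Columns: patient plus the 4 distinct visit values (v3, v2, v4, v1).
For example, row P035 column v3 takes systolic=210 from the long row (P035, v3).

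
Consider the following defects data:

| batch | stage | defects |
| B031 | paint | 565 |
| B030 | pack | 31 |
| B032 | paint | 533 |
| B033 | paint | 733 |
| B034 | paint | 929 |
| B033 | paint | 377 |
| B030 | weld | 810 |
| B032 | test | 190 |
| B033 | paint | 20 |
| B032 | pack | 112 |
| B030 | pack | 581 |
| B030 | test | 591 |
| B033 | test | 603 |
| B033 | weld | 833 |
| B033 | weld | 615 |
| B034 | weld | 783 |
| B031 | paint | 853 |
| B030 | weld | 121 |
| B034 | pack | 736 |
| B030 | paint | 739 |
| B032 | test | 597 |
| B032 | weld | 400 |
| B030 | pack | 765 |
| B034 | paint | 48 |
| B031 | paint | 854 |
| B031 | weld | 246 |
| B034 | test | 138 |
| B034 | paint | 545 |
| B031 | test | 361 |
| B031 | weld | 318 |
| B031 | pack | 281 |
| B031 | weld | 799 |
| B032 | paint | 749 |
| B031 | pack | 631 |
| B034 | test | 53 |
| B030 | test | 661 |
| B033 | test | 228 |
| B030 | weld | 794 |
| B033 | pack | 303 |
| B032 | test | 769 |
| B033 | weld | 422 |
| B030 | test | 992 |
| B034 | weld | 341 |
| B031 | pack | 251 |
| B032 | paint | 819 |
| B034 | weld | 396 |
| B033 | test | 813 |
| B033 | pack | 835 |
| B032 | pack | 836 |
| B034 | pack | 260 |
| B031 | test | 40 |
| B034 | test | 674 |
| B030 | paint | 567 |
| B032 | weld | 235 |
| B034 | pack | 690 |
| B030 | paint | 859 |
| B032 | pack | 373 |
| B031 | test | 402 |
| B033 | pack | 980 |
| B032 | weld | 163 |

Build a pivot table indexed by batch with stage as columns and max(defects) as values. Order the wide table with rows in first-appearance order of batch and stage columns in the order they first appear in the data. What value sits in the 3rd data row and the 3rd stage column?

400

With rows in first-appearance order of batch, row 3 is batch=B032. stage columns in first-appearance order: paint, pack, weld, test; column 3 is weld.
Long rows with batch=B032, stage=weld: max(400, 235, 163) = 400.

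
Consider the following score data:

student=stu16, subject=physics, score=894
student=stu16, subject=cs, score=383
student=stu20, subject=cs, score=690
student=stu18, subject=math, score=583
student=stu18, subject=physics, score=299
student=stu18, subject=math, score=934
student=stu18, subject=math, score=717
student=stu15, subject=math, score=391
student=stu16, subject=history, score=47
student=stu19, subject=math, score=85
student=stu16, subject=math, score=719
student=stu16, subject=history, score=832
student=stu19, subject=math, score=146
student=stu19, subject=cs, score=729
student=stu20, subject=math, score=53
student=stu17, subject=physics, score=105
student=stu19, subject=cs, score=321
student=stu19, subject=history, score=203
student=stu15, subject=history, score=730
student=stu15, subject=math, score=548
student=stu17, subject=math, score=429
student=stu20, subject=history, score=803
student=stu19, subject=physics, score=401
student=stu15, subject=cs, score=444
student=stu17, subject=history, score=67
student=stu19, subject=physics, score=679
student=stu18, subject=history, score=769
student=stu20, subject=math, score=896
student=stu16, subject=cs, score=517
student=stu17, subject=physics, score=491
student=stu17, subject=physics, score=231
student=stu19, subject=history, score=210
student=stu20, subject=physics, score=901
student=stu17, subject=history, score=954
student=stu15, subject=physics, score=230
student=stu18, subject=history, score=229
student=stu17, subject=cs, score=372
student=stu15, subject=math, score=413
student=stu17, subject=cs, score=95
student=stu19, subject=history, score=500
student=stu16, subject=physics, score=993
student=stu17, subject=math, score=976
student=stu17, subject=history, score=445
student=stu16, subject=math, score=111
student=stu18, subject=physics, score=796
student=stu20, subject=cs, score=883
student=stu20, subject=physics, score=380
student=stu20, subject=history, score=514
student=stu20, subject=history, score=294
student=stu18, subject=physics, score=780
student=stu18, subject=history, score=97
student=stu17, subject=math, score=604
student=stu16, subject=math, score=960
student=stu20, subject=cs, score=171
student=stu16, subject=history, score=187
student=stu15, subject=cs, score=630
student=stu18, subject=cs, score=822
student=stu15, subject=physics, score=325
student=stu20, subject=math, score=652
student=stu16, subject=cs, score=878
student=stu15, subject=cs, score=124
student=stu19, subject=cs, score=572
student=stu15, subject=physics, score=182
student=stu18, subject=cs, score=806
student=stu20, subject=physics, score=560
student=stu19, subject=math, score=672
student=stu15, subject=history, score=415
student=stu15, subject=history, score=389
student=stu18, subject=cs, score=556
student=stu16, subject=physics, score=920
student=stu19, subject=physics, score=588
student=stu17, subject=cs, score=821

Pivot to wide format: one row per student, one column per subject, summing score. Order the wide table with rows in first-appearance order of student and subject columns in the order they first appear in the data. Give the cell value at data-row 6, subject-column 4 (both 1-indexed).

1466

With rows in first-appearance order of student, row 6 is student=stu17. subject columns in first-appearance order: physics, cs, math, history; column 4 is history.
Long rows with student=stu17, subject=history: 67 + 954 + 445 = 1466.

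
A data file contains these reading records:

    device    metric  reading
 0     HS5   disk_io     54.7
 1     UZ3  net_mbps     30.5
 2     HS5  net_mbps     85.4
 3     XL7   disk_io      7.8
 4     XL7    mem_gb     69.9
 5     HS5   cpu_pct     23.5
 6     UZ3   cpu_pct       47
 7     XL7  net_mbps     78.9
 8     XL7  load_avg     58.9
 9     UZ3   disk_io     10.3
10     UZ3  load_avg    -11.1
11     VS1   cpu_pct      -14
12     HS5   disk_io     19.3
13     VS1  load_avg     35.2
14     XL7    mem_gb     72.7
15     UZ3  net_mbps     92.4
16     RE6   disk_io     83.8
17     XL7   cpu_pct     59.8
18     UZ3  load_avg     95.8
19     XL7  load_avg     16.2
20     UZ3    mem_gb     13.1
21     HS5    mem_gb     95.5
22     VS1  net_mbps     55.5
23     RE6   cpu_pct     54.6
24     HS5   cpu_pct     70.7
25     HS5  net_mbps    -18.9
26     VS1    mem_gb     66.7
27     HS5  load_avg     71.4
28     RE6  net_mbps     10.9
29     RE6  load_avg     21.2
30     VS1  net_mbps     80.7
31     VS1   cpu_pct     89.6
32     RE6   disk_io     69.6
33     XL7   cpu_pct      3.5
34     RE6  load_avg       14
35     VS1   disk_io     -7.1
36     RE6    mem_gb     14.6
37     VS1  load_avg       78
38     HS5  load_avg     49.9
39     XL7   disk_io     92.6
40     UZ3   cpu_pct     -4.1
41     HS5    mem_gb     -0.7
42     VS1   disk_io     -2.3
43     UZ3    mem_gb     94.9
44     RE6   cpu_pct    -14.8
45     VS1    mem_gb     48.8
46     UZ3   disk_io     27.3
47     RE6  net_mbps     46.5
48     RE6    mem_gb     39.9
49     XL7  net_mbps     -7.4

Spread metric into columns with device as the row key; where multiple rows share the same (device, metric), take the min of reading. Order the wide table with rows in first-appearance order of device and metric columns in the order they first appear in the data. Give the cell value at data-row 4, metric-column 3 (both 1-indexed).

With rows in first-appearance order of device, row 4 is device=VS1. metric columns in first-appearance order: disk_io, net_mbps, mem_gb, cpu_pct, load_avg; column 3 is mem_gb.
Long rows with device=VS1, metric=mem_gb: min(66.7, 48.8) = 48.8.

48.8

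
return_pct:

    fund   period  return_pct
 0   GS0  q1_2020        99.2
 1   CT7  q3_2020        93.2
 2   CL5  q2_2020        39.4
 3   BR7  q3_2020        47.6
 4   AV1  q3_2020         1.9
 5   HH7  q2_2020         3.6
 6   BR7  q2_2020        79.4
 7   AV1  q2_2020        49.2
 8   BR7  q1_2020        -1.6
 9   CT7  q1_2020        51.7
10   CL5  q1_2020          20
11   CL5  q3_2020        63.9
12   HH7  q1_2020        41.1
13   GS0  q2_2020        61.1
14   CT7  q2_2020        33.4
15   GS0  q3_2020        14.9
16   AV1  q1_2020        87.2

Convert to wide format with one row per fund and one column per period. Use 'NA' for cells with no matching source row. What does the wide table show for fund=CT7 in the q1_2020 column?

51.7

The long row with fund=CT7, period=q1_2020 has return_pct=51.7.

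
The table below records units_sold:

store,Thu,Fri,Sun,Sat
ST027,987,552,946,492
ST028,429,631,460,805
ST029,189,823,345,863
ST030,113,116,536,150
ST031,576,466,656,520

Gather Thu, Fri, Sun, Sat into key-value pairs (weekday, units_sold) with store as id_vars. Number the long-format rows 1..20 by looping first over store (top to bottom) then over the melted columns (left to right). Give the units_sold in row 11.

20 rows total (5 × 4). Row 11: index ⌊(11-1)/4⌋ = 2 into store → ST029; (11-1) mod 4 = 2 into the melted columns → Sun.
So row 11 is (ST029, Sun, 345); units_sold = 345.

345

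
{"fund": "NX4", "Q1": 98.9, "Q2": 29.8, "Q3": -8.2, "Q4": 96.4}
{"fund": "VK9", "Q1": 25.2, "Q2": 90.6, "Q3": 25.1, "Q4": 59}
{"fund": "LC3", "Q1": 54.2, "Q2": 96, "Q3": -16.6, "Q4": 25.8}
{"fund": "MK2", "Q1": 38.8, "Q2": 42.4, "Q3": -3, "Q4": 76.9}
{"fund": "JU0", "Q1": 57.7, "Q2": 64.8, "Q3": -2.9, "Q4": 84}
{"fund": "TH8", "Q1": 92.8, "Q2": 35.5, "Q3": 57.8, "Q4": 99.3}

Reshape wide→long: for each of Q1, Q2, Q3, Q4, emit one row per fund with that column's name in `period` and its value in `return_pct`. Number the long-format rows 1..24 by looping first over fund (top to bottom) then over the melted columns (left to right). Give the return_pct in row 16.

76.9

24 rows total (6 × 4). Row 16: index ⌊(16-1)/4⌋ = 3 into fund → MK2; (16-1) mod 4 = 3 into the melted columns → Q4.
So row 16 is (MK2, Q4, 76.9); return_pct = 76.9.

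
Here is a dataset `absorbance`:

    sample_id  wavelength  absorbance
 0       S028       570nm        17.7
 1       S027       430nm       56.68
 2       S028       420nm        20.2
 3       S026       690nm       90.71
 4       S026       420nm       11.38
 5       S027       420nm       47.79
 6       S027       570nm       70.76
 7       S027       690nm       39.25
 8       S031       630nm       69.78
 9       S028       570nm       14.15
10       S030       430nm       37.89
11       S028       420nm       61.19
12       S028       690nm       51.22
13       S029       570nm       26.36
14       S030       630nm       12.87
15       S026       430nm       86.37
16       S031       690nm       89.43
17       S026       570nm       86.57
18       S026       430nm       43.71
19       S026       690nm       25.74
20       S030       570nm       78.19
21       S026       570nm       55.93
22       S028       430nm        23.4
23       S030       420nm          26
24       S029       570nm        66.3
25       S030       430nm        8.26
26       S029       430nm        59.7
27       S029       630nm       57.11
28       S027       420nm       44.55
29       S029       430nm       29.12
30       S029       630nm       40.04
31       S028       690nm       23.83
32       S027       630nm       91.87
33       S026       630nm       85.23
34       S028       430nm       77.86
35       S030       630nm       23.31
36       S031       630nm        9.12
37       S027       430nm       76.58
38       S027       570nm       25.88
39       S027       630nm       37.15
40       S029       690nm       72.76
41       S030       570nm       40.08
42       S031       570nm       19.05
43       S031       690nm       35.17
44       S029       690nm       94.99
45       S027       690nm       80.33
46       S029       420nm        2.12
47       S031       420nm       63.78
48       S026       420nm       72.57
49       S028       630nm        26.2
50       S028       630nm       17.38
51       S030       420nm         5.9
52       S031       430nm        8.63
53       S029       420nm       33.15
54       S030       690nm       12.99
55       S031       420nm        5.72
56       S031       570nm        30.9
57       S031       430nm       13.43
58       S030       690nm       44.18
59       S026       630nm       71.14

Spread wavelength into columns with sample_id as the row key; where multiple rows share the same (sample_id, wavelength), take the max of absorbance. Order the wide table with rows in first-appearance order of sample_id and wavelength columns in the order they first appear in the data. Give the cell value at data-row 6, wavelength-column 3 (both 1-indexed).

With rows in first-appearance order of sample_id, row 6 is sample_id=S029. wavelength columns in first-appearance order: 570nm, 430nm, 420nm, 690nm, 630nm; column 3 is 420nm.
Long rows with sample_id=S029, wavelength=420nm: max(2.12, 33.15) = 33.15.

33.15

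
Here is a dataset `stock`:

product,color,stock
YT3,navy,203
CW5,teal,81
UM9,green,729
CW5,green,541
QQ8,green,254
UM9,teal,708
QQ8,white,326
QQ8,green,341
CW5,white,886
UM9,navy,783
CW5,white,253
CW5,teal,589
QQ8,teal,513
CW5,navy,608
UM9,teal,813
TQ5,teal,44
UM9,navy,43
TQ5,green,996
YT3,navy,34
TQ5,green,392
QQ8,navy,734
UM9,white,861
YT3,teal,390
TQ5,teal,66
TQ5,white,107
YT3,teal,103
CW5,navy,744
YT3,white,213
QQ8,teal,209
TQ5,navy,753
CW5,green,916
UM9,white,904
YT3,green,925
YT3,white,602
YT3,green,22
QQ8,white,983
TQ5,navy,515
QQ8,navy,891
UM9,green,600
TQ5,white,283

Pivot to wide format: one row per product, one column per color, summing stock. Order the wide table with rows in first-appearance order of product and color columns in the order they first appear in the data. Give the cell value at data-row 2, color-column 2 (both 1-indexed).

670

With rows in first-appearance order of product, row 2 is product=CW5. color columns in first-appearance order: navy, teal, green, white; column 2 is teal.
Long rows with product=CW5, color=teal: 81 + 589 = 670.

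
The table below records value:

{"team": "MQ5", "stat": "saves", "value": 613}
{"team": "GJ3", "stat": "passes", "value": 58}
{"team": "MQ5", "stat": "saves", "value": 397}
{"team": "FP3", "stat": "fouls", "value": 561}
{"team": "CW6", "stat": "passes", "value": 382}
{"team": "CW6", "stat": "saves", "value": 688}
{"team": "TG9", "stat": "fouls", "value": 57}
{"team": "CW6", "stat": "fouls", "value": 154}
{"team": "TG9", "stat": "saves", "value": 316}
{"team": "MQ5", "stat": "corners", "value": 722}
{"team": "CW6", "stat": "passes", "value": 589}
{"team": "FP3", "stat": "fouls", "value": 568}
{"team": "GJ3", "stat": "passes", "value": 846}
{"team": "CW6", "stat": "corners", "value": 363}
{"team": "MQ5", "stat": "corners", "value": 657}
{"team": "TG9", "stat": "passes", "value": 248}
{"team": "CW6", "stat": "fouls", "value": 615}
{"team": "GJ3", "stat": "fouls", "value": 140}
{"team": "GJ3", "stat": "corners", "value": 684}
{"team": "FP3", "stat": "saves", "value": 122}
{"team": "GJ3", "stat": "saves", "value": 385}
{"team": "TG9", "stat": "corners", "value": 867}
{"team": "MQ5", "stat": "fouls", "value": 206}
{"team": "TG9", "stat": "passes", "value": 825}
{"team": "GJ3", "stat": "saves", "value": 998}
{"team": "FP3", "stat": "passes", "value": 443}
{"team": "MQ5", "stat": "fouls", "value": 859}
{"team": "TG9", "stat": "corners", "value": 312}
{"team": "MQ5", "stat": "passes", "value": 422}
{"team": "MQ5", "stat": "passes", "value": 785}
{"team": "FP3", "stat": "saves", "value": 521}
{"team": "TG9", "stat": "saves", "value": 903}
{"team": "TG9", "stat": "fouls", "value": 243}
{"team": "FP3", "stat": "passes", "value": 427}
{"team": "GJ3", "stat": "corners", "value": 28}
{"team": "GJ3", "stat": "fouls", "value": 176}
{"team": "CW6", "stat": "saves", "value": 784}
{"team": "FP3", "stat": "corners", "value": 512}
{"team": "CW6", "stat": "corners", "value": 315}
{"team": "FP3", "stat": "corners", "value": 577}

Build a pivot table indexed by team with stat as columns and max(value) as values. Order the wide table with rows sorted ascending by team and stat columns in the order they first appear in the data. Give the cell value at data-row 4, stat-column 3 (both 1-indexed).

With rows sorted ascending by team, row 4 is team=MQ5. stat columns in first-appearance order: saves, passes, fouls, corners; column 3 is fouls.
Long rows with team=MQ5, stat=fouls: max(206, 859) = 859.

859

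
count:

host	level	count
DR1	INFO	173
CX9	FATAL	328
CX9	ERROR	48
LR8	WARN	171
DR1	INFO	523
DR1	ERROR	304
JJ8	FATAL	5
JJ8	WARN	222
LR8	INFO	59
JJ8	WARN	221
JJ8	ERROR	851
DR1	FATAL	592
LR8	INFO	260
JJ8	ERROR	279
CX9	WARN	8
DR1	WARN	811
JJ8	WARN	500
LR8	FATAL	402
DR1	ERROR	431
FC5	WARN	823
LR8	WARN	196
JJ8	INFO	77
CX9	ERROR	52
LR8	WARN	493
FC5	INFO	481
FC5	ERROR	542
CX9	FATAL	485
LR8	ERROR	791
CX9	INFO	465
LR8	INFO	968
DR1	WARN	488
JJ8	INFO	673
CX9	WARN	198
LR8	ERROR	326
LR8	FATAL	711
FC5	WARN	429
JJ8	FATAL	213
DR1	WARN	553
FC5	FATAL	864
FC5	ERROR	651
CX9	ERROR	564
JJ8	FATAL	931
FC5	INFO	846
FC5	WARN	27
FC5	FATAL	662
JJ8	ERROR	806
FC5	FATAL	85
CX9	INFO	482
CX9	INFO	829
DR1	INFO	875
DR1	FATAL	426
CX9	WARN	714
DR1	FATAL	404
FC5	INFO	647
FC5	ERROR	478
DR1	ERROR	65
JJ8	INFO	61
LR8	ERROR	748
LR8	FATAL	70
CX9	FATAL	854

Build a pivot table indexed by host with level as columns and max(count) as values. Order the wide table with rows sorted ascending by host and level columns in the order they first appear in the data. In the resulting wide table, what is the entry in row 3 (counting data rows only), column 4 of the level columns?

With rows sorted ascending by host, row 3 is host=FC5. level columns in first-appearance order: INFO, FATAL, ERROR, WARN; column 4 is WARN.
Long rows with host=FC5, level=WARN: max(823, 429, 27) = 823.

823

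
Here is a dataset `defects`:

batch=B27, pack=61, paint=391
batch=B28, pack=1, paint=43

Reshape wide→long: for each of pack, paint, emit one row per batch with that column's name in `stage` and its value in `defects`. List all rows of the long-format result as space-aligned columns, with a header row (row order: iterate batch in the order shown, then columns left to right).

batch  stage  defects
B27    pack   61     
B27    paint  391    
B28    pack   1      
B28    paint  43     

Each (batch, column) pair becomes one row: 2 × 2 = 4 rows.
For example, (B27, pack) → defects=61.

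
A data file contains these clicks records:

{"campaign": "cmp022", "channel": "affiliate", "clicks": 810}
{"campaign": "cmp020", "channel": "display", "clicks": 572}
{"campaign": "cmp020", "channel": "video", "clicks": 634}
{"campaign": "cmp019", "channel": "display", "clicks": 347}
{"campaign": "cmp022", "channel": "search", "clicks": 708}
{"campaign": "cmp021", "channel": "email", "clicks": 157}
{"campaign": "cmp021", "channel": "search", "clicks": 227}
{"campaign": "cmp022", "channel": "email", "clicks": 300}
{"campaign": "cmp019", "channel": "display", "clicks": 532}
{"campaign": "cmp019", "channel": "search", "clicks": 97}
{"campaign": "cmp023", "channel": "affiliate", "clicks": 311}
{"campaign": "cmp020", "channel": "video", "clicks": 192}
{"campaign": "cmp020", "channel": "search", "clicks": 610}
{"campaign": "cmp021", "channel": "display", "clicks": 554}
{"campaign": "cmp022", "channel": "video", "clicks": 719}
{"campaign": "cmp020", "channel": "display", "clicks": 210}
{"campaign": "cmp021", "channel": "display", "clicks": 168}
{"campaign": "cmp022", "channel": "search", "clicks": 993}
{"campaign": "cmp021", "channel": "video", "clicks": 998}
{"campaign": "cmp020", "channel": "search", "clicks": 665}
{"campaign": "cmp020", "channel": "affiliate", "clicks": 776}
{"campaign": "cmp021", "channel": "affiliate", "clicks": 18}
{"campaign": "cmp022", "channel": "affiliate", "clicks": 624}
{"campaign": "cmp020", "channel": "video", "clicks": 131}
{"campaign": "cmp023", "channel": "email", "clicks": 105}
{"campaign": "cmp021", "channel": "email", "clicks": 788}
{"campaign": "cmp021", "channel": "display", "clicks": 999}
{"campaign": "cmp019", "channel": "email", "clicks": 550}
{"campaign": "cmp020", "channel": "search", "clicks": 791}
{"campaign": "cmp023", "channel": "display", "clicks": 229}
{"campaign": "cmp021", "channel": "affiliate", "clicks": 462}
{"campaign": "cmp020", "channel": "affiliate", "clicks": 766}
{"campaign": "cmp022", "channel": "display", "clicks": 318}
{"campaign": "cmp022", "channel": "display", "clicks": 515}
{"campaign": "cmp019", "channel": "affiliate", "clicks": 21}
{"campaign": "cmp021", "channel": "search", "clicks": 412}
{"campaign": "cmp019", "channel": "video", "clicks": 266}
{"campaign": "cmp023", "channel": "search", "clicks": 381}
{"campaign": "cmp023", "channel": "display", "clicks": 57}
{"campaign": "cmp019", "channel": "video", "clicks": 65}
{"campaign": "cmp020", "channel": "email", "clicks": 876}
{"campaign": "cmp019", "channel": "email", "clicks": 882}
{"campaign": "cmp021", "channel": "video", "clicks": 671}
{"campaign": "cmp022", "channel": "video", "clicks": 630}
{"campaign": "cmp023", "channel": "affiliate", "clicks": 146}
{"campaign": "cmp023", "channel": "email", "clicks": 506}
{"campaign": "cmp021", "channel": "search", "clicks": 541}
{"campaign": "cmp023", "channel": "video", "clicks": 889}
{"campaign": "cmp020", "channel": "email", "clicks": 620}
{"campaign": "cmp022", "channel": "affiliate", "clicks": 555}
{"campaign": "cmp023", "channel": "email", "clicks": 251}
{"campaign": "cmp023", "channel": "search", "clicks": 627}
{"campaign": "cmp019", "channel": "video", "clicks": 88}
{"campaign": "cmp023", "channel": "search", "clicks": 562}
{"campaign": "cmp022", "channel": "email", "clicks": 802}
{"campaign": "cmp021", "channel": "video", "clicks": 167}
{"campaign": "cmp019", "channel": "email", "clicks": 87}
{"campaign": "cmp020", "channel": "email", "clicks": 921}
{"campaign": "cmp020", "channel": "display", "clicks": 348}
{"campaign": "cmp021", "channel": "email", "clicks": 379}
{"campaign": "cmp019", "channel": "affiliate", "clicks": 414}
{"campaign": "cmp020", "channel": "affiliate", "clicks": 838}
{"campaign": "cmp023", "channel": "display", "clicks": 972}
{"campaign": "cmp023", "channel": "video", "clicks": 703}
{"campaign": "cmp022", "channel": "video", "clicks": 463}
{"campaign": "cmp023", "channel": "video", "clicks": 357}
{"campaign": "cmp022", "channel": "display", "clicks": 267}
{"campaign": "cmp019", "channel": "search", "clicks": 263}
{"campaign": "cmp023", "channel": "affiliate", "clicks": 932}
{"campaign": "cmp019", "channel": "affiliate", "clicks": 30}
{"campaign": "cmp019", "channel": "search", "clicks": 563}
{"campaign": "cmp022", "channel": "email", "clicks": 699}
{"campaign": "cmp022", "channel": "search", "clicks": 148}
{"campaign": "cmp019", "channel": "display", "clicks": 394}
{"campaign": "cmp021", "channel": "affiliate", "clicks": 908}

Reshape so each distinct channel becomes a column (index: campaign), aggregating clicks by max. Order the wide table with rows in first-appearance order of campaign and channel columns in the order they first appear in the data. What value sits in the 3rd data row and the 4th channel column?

With rows in first-appearance order of campaign, row 3 is campaign=cmp019. channel columns in first-appearance order: affiliate, display, video, search, email; column 4 is search.
Long rows with campaign=cmp019, channel=search: max(97, 263, 563) = 563.

563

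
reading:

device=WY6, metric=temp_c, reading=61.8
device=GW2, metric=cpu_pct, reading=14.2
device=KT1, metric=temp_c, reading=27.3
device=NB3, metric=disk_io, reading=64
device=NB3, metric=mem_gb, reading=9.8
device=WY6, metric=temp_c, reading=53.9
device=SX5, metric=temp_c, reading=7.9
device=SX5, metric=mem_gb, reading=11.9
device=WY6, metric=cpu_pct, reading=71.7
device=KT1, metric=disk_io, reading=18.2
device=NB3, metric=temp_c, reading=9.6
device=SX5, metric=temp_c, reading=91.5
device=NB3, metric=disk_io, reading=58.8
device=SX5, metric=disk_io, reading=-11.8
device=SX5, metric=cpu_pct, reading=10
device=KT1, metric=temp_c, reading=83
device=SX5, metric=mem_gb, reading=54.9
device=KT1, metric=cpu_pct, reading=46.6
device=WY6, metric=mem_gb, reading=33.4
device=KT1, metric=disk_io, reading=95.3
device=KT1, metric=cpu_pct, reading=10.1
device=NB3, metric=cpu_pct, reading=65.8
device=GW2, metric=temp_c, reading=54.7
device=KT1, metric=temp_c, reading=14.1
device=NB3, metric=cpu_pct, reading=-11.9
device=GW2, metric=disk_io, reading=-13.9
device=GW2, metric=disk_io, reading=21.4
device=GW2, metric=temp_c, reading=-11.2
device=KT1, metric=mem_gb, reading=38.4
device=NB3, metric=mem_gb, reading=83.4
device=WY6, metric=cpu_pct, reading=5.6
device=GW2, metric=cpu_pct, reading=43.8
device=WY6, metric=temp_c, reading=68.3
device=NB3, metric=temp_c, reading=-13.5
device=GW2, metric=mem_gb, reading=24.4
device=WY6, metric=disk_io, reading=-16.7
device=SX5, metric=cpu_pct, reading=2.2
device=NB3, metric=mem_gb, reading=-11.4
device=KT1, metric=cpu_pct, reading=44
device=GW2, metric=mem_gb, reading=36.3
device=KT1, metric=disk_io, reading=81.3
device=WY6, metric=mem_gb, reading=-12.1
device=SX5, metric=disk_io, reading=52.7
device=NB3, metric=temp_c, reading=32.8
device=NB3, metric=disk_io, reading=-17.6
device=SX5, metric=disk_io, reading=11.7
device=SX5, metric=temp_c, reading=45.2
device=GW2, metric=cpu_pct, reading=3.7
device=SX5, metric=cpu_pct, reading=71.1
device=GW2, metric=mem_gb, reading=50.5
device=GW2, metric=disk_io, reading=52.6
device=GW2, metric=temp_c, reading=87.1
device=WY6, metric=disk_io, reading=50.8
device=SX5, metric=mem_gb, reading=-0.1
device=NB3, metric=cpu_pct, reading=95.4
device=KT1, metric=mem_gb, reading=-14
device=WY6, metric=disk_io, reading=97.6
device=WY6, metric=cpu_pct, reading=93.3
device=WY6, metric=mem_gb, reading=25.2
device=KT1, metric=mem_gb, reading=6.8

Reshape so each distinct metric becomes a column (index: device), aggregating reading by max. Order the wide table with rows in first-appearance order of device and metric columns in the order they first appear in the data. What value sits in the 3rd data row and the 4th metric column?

With rows in first-appearance order of device, row 3 is device=KT1. metric columns in first-appearance order: temp_c, cpu_pct, disk_io, mem_gb; column 4 is mem_gb.
Long rows with device=KT1, metric=mem_gb: max(38.4, -14, 6.8) = 38.4.

38.4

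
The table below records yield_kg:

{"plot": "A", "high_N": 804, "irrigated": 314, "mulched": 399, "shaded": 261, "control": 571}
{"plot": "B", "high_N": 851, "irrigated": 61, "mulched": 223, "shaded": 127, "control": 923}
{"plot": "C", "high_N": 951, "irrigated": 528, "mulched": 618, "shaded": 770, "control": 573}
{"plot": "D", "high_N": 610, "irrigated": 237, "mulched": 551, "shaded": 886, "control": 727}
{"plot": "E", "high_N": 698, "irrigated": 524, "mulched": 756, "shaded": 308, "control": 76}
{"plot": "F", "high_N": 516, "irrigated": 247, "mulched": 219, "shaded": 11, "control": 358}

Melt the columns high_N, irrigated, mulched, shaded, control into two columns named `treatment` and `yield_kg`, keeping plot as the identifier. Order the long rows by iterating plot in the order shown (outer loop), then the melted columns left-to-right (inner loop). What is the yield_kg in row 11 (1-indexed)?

30 rows total (6 × 5). Row 11: index ⌊(11-1)/5⌋ = 2 into plot → C; (11-1) mod 5 = 0 into the melted columns → high_N.
So row 11 is (C, high_N, 951); yield_kg = 951.

951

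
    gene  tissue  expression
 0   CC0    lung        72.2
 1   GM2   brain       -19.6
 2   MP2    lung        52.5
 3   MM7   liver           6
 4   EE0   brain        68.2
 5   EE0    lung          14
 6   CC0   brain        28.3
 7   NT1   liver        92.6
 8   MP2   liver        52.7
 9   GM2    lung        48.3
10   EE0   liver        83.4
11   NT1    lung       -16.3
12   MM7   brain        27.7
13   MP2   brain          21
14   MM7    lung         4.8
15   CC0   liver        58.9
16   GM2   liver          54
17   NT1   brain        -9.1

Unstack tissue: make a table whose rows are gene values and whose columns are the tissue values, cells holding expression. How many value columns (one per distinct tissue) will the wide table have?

3

3 distinct tissue values: lung, brain, liver.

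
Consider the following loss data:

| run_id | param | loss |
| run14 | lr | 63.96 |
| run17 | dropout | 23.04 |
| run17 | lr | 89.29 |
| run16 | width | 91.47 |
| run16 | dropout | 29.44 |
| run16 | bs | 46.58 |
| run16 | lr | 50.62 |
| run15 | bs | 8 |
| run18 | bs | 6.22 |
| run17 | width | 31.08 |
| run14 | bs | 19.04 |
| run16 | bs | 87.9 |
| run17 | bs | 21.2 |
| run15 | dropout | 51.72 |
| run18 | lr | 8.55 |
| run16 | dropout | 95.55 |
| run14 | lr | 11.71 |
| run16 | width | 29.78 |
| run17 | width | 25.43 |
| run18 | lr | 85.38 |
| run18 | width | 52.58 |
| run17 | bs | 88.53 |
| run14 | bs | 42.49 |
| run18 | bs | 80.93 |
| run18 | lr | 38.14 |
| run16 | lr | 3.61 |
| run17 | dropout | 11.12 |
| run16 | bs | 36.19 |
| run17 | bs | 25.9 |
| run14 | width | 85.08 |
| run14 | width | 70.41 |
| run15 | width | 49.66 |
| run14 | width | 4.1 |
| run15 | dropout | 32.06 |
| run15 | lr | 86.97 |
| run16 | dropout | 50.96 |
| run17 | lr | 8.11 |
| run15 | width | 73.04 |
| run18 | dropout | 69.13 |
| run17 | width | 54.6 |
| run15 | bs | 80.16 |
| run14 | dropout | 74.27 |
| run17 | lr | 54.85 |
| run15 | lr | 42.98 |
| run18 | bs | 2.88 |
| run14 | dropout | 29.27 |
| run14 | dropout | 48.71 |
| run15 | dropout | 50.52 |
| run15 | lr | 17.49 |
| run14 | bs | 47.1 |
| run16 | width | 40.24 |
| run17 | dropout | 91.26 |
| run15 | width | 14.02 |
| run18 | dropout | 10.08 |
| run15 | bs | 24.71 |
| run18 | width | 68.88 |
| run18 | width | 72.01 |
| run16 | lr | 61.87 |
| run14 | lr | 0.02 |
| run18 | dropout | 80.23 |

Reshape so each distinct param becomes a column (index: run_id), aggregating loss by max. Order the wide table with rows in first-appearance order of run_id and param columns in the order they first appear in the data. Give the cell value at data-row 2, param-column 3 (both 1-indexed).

54.6

With rows in first-appearance order of run_id, row 2 is run_id=run17. param columns in first-appearance order: lr, dropout, width, bs; column 3 is width.
Long rows with run_id=run17, param=width: max(31.08, 25.43, 54.6) = 54.6.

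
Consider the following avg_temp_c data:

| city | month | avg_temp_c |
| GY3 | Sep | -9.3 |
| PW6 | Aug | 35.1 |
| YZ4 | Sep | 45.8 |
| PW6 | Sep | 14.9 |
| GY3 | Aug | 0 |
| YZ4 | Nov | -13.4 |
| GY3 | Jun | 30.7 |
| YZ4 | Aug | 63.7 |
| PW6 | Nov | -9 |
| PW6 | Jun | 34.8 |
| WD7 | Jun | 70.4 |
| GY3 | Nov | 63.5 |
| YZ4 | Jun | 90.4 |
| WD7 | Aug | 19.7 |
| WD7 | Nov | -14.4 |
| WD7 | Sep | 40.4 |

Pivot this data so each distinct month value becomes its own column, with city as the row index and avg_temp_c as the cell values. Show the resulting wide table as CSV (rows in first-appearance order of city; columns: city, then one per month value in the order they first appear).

city,Sep,Aug,Nov,Jun
GY3,-9.3,0,63.5,30.7
PW6,14.9,35.1,-9,34.8
YZ4,45.8,63.7,-13.4,90.4
WD7,40.4,19.7,-14.4,70.4

Columns: city plus the 4 distinct month values (Sep, Aug, Nov, Jun).
For example, row GY3 column Sep takes avg_temp_c=-9.3 from the long row (GY3, Sep).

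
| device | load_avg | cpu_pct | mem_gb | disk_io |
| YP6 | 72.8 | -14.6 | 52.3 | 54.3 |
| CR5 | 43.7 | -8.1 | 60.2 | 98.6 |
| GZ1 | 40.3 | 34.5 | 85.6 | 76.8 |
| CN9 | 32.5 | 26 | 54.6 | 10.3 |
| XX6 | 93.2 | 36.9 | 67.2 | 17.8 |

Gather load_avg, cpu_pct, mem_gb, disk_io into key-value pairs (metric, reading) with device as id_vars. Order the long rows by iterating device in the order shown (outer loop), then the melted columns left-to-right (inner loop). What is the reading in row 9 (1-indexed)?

20 rows total (5 × 4). Row 9: index ⌊(9-1)/4⌋ = 2 into device → GZ1; (9-1) mod 4 = 0 into the melted columns → load_avg.
So row 9 is (GZ1, load_avg, 40.3); reading = 40.3.

40.3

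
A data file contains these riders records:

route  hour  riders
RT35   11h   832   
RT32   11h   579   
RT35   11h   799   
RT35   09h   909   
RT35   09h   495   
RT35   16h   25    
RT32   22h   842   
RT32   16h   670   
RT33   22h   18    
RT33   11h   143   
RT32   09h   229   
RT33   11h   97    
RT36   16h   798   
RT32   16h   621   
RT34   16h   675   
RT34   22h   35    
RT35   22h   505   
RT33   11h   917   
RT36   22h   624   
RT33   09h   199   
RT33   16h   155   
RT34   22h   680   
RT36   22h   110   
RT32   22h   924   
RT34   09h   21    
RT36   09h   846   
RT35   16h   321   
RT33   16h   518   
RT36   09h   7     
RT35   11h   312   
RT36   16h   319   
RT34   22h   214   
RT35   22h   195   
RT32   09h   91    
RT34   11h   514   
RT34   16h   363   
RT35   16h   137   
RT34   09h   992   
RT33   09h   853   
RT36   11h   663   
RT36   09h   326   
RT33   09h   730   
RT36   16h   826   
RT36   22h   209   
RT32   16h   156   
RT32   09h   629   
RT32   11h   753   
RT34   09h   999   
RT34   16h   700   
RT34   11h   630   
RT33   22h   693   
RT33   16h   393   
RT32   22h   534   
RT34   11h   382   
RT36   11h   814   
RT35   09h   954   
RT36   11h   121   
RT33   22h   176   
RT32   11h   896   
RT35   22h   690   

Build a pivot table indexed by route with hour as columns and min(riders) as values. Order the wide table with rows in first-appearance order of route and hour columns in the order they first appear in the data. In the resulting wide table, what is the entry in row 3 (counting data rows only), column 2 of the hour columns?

With rows in first-appearance order of route, row 3 is route=RT33. hour columns in first-appearance order: 11h, 09h, 16h, 22h; column 2 is 09h.
Long rows with route=RT33, hour=09h: min(199, 853, 730) = 199.

199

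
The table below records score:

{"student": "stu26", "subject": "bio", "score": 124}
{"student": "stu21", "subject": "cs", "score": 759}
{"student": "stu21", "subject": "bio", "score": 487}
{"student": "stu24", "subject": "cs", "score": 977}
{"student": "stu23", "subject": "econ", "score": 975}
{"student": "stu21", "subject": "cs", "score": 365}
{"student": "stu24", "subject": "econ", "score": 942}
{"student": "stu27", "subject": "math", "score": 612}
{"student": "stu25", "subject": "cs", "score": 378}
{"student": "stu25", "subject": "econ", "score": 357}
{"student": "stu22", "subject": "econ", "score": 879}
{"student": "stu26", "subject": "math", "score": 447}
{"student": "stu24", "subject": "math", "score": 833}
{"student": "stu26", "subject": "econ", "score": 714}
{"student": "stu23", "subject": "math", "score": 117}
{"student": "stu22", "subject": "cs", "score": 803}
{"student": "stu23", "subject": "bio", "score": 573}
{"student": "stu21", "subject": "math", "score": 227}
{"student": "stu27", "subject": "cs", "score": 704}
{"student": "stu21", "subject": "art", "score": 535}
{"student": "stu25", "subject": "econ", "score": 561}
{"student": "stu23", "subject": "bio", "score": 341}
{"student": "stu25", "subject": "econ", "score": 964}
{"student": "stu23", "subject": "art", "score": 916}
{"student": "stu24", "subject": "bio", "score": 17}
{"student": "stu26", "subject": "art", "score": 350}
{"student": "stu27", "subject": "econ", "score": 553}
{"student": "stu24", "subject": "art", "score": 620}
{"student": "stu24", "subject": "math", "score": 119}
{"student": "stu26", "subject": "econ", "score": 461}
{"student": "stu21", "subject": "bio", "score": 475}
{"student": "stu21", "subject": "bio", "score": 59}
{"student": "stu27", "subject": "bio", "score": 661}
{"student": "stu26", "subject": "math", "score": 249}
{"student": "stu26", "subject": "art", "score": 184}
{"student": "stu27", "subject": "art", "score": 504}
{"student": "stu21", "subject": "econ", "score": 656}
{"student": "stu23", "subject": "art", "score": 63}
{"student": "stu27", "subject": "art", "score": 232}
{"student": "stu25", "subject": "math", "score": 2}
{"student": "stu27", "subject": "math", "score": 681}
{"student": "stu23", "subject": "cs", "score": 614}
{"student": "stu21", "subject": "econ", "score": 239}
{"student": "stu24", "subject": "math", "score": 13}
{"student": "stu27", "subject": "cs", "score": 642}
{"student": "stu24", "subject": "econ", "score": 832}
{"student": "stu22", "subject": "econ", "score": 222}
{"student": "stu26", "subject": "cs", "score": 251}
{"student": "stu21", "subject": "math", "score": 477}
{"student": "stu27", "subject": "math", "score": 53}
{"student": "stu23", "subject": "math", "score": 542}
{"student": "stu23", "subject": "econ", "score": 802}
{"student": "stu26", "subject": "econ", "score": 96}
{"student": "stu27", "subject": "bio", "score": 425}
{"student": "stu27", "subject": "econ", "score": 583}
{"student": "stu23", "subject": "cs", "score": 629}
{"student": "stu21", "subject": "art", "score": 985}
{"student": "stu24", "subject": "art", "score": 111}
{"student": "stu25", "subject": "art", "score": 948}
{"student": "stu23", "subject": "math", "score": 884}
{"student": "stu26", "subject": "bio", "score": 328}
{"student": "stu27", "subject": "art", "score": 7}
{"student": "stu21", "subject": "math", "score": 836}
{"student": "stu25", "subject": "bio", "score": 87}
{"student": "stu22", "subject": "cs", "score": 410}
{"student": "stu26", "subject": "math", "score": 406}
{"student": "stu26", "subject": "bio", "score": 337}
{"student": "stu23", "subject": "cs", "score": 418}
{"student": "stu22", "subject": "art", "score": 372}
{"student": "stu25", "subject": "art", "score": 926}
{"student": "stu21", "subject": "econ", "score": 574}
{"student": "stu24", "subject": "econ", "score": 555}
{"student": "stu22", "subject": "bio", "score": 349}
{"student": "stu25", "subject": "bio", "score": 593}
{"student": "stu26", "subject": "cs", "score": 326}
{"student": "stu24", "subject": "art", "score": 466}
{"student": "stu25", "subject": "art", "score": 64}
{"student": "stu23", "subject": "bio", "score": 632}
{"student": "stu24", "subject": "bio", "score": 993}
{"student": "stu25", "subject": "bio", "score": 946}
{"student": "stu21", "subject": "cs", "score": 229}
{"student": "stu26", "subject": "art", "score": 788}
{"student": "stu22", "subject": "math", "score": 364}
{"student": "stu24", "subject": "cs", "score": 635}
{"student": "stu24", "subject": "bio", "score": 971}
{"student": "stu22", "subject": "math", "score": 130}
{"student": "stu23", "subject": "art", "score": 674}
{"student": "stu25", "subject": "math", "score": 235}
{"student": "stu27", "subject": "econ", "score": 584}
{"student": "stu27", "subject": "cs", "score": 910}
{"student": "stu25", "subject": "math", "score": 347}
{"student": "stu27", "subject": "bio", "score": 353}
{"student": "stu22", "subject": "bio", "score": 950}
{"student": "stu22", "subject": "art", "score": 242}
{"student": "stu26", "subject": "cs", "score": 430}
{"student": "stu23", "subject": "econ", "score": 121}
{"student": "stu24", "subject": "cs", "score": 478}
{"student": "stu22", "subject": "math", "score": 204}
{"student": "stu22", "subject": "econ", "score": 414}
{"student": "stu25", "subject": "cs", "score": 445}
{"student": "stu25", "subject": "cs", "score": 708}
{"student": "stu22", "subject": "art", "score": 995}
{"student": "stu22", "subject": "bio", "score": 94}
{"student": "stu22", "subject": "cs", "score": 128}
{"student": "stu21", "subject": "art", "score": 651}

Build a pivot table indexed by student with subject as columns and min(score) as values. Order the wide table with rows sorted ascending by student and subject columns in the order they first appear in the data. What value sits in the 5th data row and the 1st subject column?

87

With rows sorted ascending by student, row 5 is student=stu25. subject columns in first-appearance order: bio, cs, econ, math, art; column 1 is bio.
Long rows with student=stu25, subject=bio: min(87, 593, 946) = 87.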